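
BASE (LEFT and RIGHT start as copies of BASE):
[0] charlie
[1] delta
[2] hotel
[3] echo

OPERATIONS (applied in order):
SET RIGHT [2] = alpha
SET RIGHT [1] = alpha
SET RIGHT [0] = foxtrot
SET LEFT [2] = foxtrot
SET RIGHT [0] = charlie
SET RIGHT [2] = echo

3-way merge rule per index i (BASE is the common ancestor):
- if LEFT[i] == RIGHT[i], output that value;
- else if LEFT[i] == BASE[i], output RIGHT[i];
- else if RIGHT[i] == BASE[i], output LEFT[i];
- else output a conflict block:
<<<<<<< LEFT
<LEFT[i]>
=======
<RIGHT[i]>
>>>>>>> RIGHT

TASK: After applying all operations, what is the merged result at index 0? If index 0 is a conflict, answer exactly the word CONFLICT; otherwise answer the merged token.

Answer: charlie

Derivation:
Final LEFT:  [charlie, delta, foxtrot, echo]
Final RIGHT: [charlie, alpha, echo, echo]
i=0: L=charlie R=charlie -> agree -> charlie
i=1: L=delta=BASE, R=alpha -> take RIGHT -> alpha
i=2: BASE=hotel L=foxtrot R=echo all differ -> CONFLICT
i=3: L=echo R=echo -> agree -> echo
Index 0 -> charlie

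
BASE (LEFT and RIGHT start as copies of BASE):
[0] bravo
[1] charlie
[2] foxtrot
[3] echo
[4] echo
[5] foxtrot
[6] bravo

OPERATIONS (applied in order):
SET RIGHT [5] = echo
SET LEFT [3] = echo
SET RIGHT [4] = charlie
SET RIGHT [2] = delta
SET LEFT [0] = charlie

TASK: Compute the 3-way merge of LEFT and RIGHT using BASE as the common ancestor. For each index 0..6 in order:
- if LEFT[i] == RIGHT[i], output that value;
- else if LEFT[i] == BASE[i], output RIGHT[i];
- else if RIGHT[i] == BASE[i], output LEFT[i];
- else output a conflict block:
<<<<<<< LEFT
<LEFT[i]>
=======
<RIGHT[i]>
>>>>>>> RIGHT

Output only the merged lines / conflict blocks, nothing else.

Final LEFT:  [charlie, charlie, foxtrot, echo, echo, foxtrot, bravo]
Final RIGHT: [bravo, charlie, delta, echo, charlie, echo, bravo]
i=0: L=charlie, R=bravo=BASE -> take LEFT -> charlie
i=1: L=charlie R=charlie -> agree -> charlie
i=2: L=foxtrot=BASE, R=delta -> take RIGHT -> delta
i=3: L=echo R=echo -> agree -> echo
i=4: L=echo=BASE, R=charlie -> take RIGHT -> charlie
i=5: L=foxtrot=BASE, R=echo -> take RIGHT -> echo
i=6: L=bravo R=bravo -> agree -> bravo

Answer: charlie
charlie
delta
echo
charlie
echo
bravo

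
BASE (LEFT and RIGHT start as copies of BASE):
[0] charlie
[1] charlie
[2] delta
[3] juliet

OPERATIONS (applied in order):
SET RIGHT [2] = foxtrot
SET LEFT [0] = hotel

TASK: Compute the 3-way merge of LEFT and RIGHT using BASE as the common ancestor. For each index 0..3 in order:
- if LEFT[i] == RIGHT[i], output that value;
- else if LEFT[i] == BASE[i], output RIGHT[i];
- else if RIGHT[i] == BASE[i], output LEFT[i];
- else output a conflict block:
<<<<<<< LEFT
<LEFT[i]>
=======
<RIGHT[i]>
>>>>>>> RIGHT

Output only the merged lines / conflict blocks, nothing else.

Final LEFT:  [hotel, charlie, delta, juliet]
Final RIGHT: [charlie, charlie, foxtrot, juliet]
i=0: L=hotel, R=charlie=BASE -> take LEFT -> hotel
i=1: L=charlie R=charlie -> agree -> charlie
i=2: L=delta=BASE, R=foxtrot -> take RIGHT -> foxtrot
i=3: L=juliet R=juliet -> agree -> juliet

Answer: hotel
charlie
foxtrot
juliet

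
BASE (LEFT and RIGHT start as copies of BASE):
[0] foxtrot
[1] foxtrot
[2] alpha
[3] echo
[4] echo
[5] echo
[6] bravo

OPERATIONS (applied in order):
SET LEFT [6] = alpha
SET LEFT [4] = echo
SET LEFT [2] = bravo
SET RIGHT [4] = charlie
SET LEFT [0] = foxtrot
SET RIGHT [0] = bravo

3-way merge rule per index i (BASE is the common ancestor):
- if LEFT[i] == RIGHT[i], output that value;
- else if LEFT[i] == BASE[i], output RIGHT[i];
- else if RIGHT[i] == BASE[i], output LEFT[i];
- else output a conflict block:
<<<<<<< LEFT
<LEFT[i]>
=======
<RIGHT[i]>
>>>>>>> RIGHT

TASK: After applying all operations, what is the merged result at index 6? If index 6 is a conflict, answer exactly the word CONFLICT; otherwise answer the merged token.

Answer: alpha

Derivation:
Final LEFT:  [foxtrot, foxtrot, bravo, echo, echo, echo, alpha]
Final RIGHT: [bravo, foxtrot, alpha, echo, charlie, echo, bravo]
i=0: L=foxtrot=BASE, R=bravo -> take RIGHT -> bravo
i=1: L=foxtrot R=foxtrot -> agree -> foxtrot
i=2: L=bravo, R=alpha=BASE -> take LEFT -> bravo
i=3: L=echo R=echo -> agree -> echo
i=4: L=echo=BASE, R=charlie -> take RIGHT -> charlie
i=5: L=echo R=echo -> agree -> echo
i=6: L=alpha, R=bravo=BASE -> take LEFT -> alpha
Index 6 -> alpha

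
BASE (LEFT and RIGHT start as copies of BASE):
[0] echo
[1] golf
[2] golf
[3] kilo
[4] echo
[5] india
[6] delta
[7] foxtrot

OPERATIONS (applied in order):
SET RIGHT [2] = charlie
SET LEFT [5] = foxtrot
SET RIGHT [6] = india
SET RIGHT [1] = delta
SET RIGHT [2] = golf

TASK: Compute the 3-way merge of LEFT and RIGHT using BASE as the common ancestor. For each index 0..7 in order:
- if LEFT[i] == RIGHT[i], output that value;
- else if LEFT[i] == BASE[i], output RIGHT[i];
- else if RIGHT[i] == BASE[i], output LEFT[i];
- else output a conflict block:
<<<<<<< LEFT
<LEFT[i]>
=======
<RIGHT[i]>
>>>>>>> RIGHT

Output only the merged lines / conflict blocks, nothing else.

Final LEFT:  [echo, golf, golf, kilo, echo, foxtrot, delta, foxtrot]
Final RIGHT: [echo, delta, golf, kilo, echo, india, india, foxtrot]
i=0: L=echo R=echo -> agree -> echo
i=1: L=golf=BASE, R=delta -> take RIGHT -> delta
i=2: L=golf R=golf -> agree -> golf
i=3: L=kilo R=kilo -> agree -> kilo
i=4: L=echo R=echo -> agree -> echo
i=5: L=foxtrot, R=india=BASE -> take LEFT -> foxtrot
i=6: L=delta=BASE, R=india -> take RIGHT -> india
i=7: L=foxtrot R=foxtrot -> agree -> foxtrot

Answer: echo
delta
golf
kilo
echo
foxtrot
india
foxtrot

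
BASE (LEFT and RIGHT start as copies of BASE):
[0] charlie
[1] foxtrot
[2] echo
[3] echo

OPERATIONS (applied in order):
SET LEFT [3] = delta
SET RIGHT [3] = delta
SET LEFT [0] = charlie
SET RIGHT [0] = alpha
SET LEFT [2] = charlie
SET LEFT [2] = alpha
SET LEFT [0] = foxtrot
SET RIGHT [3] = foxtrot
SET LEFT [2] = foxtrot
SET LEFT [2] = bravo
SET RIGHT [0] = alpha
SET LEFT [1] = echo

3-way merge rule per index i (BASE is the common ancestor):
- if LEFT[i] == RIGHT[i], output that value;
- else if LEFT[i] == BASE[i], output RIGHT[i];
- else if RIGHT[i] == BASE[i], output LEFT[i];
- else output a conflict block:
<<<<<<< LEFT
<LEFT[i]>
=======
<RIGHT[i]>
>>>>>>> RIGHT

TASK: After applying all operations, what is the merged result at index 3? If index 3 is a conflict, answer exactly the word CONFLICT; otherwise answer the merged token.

Final LEFT:  [foxtrot, echo, bravo, delta]
Final RIGHT: [alpha, foxtrot, echo, foxtrot]
i=0: BASE=charlie L=foxtrot R=alpha all differ -> CONFLICT
i=1: L=echo, R=foxtrot=BASE -> take LEFT -> echo
i=2: L=bravo, R=echo=BASE -> take LEFT -> bravo
i=3: BASE=echo L=delta R=foxtrot all differ -> CONFLICT
Index 3 -> CONFLICT

Answer: CONFLICT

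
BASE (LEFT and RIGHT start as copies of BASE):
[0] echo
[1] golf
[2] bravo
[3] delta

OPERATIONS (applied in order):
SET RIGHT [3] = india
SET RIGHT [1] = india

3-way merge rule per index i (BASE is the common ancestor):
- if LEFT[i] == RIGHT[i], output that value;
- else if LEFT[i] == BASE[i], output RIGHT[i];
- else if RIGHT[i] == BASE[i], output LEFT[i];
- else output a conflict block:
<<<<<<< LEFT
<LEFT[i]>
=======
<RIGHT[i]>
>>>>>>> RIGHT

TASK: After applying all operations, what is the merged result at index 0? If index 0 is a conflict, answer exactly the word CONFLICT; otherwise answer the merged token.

Answer: echo

Derivation:
Final LEFT:  [echo, golf, bravo, delta]
Final RIGHT: [echo, india, bravo, india]
i=0: L=echo R=echo -> agree -> echo
i=1: L=golf=BASE, R=india -> take RIGHT -> india
i=2: L=bravo R=bravo -> agree -> bravo
i=3: L=delta=BASE, R=india -> take RIGHT -> india
Index 0 -> echo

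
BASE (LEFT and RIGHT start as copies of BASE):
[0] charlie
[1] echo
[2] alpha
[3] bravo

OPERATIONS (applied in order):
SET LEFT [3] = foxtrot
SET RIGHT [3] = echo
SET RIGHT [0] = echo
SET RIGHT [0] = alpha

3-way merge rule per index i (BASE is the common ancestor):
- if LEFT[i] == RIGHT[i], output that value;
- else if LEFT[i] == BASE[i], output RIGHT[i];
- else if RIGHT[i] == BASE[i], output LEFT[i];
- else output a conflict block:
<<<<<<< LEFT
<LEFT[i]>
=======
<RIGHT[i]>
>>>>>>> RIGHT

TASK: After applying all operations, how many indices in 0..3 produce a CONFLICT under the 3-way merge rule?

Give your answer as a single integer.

Answer: 1

Derivation:
Final LEFT:  [charlie, echo, alpha, foxtrot]
Final RIGHT: [alpha, echo, alpha, echo]
i=0: L=charlie=BASE, R=alpha -> take RIGHT -> alpha
i=1: L=echo R=echo -> agree -> echo
i=2: L=alpha R=alpha -> agree -> alpha
i=3: BASE=bravo L=foxtrot R=echo all differ -> CONFLICT
Conflict count: 1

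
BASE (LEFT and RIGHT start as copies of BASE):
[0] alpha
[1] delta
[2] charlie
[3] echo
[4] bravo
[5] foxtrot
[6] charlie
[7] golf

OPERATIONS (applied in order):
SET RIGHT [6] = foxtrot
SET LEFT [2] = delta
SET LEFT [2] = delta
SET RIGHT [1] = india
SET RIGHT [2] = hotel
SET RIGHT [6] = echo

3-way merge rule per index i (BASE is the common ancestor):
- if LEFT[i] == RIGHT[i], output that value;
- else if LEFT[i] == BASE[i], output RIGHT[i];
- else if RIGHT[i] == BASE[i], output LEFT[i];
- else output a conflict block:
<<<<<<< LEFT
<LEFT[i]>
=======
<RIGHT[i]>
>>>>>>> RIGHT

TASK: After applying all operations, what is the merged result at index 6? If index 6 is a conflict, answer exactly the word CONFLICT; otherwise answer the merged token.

Final LEFT:  [alpha, delta, delta, echo, bravo, foxtrot, charlie, golf]
Final RIGHT: [alpha, india, hotel, echo, bravo, foxtrot, echo, golf]
i=0: L=alpha R=alpha -> agree -> alpha
i=1: L=delta=BASE, R=india -> take RIGHT -> india
i=2: BASE=charlie L=delta R=hotel all differ -> CONFLICT
i=3: L=echo R=echo -> agree -> echo
i=4: L=bravo R=bravo -> agree -> bravo
i=5: L=foxtrot R=foxtrot -> agree -> foxtrot
i=6: L=charlie=BASE, R=echo -> take RIGHT -> echo
i=7: L=golf R=golf -> agree -> golf
Index 6 -> echo

Answer: echo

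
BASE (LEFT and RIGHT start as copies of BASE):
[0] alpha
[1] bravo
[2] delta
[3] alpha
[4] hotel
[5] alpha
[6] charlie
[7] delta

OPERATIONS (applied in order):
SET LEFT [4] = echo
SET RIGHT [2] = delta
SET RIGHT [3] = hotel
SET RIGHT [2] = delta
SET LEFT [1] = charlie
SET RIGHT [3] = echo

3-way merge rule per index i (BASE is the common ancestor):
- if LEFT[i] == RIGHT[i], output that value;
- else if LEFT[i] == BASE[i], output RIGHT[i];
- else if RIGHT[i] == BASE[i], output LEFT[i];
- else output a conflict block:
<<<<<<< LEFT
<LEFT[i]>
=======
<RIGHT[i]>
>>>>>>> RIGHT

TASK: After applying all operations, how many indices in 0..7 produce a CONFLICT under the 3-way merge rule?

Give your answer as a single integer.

Final LEFT:  [alpha, charlie, delta, alpha, echo, alpha, charlie, delta]
Final RIGHT: [alpha, bravo, delta, echo, hotel, alpha, charlie, delta]
i=0: L=alpha R=alpha -> agree -> alpha
i=1: L=charlie, R=bravo=BASE -> take LEFT -> charlie
i=2: L=delta R=delta -> agree -> delta
i=3: L=alpha=BASE, R=echo -> take RIGHT -> echo
i=4: L=echo, R=hotel=BASE -> take LEFT -> echo
i=5: L=alpha R=alpha -> agree -> alpha
i=6: L=charlie R=charlie -> agree -> charlie
i=7: L=delta R=delta -> agree -> delta
Conflict count: 0

Answer: 0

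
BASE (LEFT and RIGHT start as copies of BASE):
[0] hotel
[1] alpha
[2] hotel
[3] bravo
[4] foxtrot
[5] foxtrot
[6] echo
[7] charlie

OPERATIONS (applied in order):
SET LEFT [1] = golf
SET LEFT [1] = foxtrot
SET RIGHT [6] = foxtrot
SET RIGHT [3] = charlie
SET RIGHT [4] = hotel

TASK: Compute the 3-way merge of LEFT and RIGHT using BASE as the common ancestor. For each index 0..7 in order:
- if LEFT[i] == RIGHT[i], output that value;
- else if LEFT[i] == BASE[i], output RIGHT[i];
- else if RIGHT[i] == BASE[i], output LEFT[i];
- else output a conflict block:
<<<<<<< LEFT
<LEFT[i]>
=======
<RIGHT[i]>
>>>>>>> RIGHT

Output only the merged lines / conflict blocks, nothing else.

Final LEFT:  [hotel, foxtrot, hotel, bravo, foxtrot, foxtrot, echo, charlie]
Final RIGHT: [hotel, alpha, hotel, charlie, hotel, foxtrot, foxtrot, charlie]
i=0: L=hotel R=hotel -> agree -> hotel
i=1: L=foxtrot, R=alpha=BASE -> take LEFT -> foxtrot
i=2: L=hotel R=hotel -> agree -> hotel
i=3: L=bravo=BASE, R=charlie -> take RIGHT -> charlie
i=4: L=foxtrot=BASE, R=hotel -> take RIGHT -> hotel
i=5: L=foxtrot R=foxtrot -> agree -> foxtrot
i=6: L=echo=BASE, R=foxtrot -> take RIGHT -> foxtrot
i=7: L=charlie R=charlie -> agree -> charlie

Answer: hotel
foxtrot
hotel
charlie
hotel
foxtrot
foxtrot
charlie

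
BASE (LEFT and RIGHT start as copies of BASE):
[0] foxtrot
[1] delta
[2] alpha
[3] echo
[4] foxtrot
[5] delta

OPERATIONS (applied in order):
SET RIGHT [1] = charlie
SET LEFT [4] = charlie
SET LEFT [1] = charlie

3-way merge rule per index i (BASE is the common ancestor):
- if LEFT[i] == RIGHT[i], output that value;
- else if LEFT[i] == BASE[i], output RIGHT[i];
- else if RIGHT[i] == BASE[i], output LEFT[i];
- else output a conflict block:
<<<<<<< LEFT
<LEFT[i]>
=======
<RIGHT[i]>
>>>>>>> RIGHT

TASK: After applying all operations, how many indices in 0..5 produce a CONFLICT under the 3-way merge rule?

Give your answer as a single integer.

Final LEFT:  [foxtrot, charlie, alpha, echo, charlie, delta]
Final RIGHT: [foxtrot, charlie, alpha, echo, foxtrot, delta]
i=0: L=foxtrot R=foxtrot -> agree -> foxtrot
i=1: L=charlie R=charlie -> agree -> charlie
i=2: L=alpha R=alpha -> agree -> alpha
i=3: L=echo R=echo -> agree -> echo
i=4: L=charlie, R=foxtrot=BASE -> take LEFT -> charlie
i=5: L=delta R=delta -> agree -> delta
Conflict count: 0

Answer: 0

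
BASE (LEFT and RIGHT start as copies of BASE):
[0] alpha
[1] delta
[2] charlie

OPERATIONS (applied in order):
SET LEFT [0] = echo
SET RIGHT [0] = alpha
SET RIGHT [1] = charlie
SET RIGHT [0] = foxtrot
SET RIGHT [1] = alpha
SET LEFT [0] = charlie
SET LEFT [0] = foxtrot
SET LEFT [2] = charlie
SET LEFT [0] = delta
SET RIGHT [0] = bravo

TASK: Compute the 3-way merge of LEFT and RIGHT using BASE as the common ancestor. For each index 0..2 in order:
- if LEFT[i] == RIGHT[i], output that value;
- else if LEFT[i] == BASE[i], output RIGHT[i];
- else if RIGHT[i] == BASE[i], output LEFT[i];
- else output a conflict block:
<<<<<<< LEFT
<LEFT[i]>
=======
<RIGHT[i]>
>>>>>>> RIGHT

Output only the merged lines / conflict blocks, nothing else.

Answer: <<<<<<< LEFT
delta
=======
bravo
>>>>>>> RIGHT
alpha
charlie

Derivation:
Final LEFT:  [delta, delta, charlie]
Final RIGHT: [bravo, alpha, charlie]
i=0: BASE=alpha L=delta R=bravo all differ -> CONFLICT
i=1: L=delta=BASE, R=alpha -> take RIGHT -> alpha
i=2: L=charlie R=charlie -> agree -> charlie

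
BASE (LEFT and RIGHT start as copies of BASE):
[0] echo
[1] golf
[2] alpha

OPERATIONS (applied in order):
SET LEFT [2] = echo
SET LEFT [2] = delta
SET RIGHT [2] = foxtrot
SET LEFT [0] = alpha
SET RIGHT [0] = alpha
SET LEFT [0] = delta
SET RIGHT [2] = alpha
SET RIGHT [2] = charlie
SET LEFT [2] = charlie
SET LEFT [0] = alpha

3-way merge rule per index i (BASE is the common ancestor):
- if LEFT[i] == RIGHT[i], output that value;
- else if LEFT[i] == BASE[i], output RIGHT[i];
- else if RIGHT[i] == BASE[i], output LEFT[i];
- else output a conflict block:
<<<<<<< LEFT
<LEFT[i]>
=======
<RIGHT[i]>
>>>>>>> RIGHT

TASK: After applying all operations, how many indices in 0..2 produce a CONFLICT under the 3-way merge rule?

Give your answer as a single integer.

Final LEFT:  [alpha, golf, charlie]
Final RIGHT: [alpha, golf, charlie]
i=0: L=alpha R=alpha -> agree -> alpha
i=1: L=golf R=golf -> agree -> golf
i=2: L=charlie R=charlie -> agree -> charlie
Conflict count: 0

Answer: 0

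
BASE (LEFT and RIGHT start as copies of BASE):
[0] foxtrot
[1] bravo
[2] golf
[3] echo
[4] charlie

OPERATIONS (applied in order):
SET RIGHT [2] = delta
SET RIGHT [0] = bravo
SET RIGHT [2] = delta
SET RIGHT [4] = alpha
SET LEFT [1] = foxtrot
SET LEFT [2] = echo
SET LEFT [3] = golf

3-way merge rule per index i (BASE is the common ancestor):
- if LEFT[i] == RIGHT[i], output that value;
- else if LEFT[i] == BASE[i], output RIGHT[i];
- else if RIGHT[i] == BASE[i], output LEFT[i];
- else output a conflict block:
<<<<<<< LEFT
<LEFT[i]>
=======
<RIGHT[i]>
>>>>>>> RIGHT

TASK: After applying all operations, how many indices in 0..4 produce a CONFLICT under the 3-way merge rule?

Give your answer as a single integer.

Final LEFT:  [foxtrot, foxtrot, echo, golf, charlie]
Final RIGHT: [bravo, bravo, delta, echo, alpha]
i=0: L=foxtrot=BASE, R=bravo -> take RIGHT -> bravo
i=1: L=foxtrot, R=bravo=BASE -> take LEFT -> foxtrot
i=2: BASE=golf L=echo R=delta all differ -> CONFLICT
i=3: L=golf, R=echo=BASE -> take LEFT -> golf
i=4: L=charlie=BASE, R=alpha -> take RIGHT -> alpha
Conflict count: 1

Answer: 1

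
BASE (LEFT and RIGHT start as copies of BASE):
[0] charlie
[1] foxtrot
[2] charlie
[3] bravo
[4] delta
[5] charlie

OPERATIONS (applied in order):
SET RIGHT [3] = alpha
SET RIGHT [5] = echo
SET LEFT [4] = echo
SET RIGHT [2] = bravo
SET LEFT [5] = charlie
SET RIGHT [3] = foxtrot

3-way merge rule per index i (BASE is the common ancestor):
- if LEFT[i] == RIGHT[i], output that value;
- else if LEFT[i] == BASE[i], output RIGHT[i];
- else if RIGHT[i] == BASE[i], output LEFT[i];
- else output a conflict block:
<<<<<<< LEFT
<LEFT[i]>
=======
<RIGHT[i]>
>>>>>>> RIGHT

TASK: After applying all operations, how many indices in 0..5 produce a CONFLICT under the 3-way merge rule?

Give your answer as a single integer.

Final LEFT:  [charlie, foxtrot, charlie, bravo, echo, charlie]
Final RIGHT: [charlie, foxtrot, bravo, foxtrot, delta, echo]
i=0: L=charlie R=charlie -> agree -> charlie
i=1: L=foxtrot R=foxtrot -> agree -> foxtrot
i=2: L=charlie=BASE, R=bravo -> take RIGHT -> bravo
i=3: L=bravo=BASE, R=foxtrot -> take RIGHT -> foxtrot
i=4: L=echo, R=delta=BASE -> take LEFT -> echo
i=5: L=charlie=BASE, R=echo -> take RIGHT -> echo
Conflict count: 0

Answer: 0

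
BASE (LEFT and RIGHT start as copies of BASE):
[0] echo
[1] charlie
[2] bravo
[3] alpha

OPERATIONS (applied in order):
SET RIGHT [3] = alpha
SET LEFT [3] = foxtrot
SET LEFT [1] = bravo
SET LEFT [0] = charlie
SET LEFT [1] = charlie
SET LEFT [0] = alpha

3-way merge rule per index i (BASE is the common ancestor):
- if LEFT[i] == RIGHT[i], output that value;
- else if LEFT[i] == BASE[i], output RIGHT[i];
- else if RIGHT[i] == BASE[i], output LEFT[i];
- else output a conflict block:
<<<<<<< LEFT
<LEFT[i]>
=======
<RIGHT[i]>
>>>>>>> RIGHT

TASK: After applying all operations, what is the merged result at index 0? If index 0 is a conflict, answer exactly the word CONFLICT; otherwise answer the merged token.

Answer: alpha

Derivation:
Final LEFT:  [alpha, charlie, bravo, foxtrot]
Final RIGHT: [echo, charlie, bravo, alpha]
i=0: L=alpha, R=echo=BASE -> take LEFT -> alpha
i=1: L=charlie R=charlie -> agree -> charlie
i=2: L=bravo R=bravo -> agree -> bravo
i=3: L=foxtrot, R=alpha=BASE -> take LEFT -> foxtrot
Index 0 -> alpha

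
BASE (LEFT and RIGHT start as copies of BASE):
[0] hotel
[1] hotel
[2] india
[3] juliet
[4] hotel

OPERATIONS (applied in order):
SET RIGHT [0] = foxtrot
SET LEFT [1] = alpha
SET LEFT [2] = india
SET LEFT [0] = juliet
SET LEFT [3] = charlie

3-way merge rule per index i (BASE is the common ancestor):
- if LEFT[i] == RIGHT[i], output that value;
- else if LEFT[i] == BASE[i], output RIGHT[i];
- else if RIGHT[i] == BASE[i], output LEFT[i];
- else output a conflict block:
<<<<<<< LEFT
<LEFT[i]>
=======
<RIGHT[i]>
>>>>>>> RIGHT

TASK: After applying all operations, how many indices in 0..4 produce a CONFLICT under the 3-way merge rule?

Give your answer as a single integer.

Final LEFT:  [juliet, alpha, india, charlie, hotel]
Final RIGHT: [foxtrot, hotel, india, juliet, hotel]
i=0: BASE=hotel L=juliet R=foxtrot all differ -> CONFLICT
i=1: L=alpha, R=hotel=BASE -> take LEFT -> alpha
i=2: L=india R=india -> agree -> india
i=3: L=charlie, R=juliet=BASE -> take LEFT -> charlie
i=4: L=hotel R=hotel -> agree -> hotel
Conflict count: 1

Answer: 1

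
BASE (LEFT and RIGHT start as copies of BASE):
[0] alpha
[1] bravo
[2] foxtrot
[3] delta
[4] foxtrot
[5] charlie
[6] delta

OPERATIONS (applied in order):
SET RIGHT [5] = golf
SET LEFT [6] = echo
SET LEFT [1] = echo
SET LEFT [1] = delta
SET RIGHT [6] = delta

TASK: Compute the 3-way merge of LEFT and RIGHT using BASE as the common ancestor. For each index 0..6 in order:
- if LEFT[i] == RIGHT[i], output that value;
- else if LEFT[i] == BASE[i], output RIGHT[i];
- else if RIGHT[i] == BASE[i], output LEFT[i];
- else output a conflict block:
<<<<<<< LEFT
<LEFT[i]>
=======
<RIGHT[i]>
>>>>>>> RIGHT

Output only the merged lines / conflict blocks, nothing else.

Final LEFT:  [alpha, delta, foxtrot, delta, foxtrot, charlie, echo]
Final RIGHT: [alpha, bravo, foxtrot, delta, foxtrot, golf, delta]
i=0: L=alpha R=alpha -> agree -> alpha
i=1: L=delta, R=bravo=BASE -> take LEFT -> delta
i=2: L=foxtrot R=foxtrot -> agree -> foxtrot
i=3: L=delta R=delta -> agree -> delta
i=4: L=foxtrot R=foxtrot -> agree -> foxtrot
i=5: L=charlie=BASE, R=golf -> take RIGHT -> golf
i=6: L=echo, R=delta=BASE -> take LEFT -> echo

Answer: alpha
delta
foxtrot
delta
foxtrot
golf
echo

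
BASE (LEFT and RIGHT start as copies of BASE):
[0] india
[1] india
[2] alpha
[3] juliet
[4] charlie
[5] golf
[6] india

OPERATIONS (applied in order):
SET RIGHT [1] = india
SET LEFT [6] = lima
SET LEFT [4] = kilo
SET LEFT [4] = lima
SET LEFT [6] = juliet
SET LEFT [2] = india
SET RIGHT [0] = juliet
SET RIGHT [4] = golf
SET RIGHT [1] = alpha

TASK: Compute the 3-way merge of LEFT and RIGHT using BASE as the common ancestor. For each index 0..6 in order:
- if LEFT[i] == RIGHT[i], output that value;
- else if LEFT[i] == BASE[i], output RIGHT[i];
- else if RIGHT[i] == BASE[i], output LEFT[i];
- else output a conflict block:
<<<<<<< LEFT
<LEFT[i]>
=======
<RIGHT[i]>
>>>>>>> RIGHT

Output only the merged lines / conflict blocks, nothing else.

Final LEFT:  [india, india, india, juliet, lima, golf, juliet]
Final RIGHT: [juliet, alpha, alpha, juliet, golf, golf, india]
i=0: L=india=BASE, R=juliet -> take RIGHT -> juliet
i=1: L=india=BASE, R=alpha -> take RIGHT -> alpha
i=2: L=india, R=alpha=BASE -> take LEFT -> india
i=3: L=juliet R=juliet -> agree -> juliet
i=4: BASE=charlie L=lima R=golf all differ -> CONFLICT
i=5: L=golf R=golf -> agree -> golf
i=6: L=juliet, R=india=BASE -> take LEFT -> juliet

Answer: juliet
alpha
india
juliet
<<<<<<< LEFT
lima
=======
golf
>>>>>>> RIGHT
golf
juliet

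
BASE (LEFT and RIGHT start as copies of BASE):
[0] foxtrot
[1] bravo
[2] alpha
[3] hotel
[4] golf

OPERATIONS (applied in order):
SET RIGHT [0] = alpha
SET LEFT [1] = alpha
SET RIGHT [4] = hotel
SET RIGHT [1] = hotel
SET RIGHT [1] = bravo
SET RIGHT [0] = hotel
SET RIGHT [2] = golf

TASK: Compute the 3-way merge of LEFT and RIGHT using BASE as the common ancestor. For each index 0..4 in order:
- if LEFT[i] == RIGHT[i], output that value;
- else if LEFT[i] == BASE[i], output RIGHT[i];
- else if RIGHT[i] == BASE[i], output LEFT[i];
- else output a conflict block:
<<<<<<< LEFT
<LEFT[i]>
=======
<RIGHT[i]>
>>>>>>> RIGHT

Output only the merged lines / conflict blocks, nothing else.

Answer: hotel
alpha
golf
hotel
hotel

Derivation:
Final LEFT:  [foxtrot, alpha, alpha, hotel, golf]
Final RIGHT: [hotel, bravo, golf, hotel, hotel]
i=0: L=foxtrot=BASE, R=hotel -> take RIGHT -> hotel
i=1: L=alpha, R=bravo=BASE -> take LEFT -> alpha
i=2: L=alpha=BASE, R=golf -> take RIGHT -> golf
i=3: L=hotel R=hotel -> agree -> hotel
i=4: L=golf=BASE, R=hotel -> take RIGHT -> hotel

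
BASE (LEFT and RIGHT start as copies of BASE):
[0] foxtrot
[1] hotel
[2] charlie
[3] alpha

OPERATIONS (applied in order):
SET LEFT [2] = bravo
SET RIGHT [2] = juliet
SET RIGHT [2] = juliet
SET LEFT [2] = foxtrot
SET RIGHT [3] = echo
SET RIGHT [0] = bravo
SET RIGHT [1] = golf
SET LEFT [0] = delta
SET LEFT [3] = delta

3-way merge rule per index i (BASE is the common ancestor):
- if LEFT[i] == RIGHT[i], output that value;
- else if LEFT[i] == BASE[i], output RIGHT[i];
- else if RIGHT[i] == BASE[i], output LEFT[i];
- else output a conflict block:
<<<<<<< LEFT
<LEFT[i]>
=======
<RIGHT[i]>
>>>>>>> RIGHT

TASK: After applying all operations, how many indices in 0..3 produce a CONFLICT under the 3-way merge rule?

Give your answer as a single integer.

Answer: 3

Derivation:
Final LEFT:  [delta, hotel, foxtrot, delta]
Final RIGHT: [bravo, golf, juliet, echo]
i=0: BASE=foxtrot L=delta R=bravo all differ -> CONFLICT
i=1: L=hotel=BASE, R=golf -> take RIGHT -> golf
i=2: BASE=charlie L=foxtrot R=juliet all differ -> CONFLICT
i=3: BASE=alpha L=delta R=echo all differ -> CONFLICT
Conflict count: 3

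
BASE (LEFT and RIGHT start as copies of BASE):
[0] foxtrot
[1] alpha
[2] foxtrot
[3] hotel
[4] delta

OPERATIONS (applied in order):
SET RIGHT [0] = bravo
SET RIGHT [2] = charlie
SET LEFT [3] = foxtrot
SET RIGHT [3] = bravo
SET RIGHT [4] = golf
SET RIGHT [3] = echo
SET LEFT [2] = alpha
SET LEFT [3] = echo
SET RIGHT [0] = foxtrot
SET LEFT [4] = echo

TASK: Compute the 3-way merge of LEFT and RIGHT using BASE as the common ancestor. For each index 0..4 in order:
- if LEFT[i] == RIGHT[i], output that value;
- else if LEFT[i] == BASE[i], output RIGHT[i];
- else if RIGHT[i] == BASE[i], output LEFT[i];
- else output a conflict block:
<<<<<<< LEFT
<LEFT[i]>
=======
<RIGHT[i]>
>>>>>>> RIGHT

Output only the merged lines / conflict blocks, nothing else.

Final LEFT:  [foxtrot, alpha, alpha, echo, echo]
Final RIGHT: [foxtrot, alpha, charlie, echo, golf]
i=0: L=foxtrot R=foxtrot -> agree -> foxtrot
i=1: L=alpha R=alpha -> agree -> alpha
i=2: BASE=foxtrot L=alpha R=charlie all differ -> CONFLICT
i=3: L=echo R=echo -> agree -> echo
i=4: BASE=delta L=echo R=golf all differ -> CONFLICT

Answer: foxtrot
alpha
<<<<<<< LEFT
alpha
=======
charlie
>>>>>>> RIGHT
echo
<<<<<<< LEFT
echo
=======
golf
>>>>>>> RIGHT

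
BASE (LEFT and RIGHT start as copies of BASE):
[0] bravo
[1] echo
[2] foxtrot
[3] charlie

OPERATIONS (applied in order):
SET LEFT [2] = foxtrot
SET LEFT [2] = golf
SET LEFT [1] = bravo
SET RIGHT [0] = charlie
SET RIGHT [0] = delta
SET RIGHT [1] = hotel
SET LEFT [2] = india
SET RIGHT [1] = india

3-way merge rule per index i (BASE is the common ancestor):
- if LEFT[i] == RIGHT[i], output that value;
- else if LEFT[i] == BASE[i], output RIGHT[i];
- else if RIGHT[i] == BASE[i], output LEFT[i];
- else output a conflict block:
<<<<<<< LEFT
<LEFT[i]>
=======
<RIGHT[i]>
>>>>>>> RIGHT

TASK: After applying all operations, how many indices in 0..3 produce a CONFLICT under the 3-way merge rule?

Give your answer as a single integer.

Answer: 1

Derivation:
Final LEFT:  [bravo, bravo, india, charlie]
Final RIGHT: [delta, india, foxtrot, charlie]
i=0: L=bravo=BASE, R=delta -> take RIGHT -> delta
i=1: BASE=echo L=bravo R=india all differ -> CONFLICT
i=2: L=india, R=foxtrot=BASE -> take LEFT -> india
i=3: L=charlie R=charlie -> agree -> charlie
Conflict count: 1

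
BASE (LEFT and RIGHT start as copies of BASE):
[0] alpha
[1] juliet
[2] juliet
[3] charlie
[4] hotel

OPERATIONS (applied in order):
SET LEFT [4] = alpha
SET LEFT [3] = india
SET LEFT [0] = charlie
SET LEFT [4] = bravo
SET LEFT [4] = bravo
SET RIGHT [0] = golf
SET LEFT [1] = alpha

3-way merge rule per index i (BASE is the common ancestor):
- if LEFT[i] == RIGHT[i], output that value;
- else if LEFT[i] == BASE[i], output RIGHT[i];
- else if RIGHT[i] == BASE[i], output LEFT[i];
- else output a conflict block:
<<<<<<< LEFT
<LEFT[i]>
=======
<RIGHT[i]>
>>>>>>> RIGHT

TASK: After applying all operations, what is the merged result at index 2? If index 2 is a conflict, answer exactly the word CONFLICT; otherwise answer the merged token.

Final LEFT:  [charlie, alpha, juliet, india, bravo]
Final RIGHT: [golf, juliet, juliet, charlie, hotel]
i=0: BASE=alpha L=charlie R=golf all differ -> CONFLICT
i=1: L=alpha, R=juliet=BASE -> take LEFT -> alpha
i=2: L=juliet R=juliet -> agree -> juliet
i=3: L=india, R=charlie=BASE -> take LEFT -> india
i=4: L=bravo, R=hotel=BASE -> take LEFT -> bravo
Index 2 -> juliet

Answer: juliet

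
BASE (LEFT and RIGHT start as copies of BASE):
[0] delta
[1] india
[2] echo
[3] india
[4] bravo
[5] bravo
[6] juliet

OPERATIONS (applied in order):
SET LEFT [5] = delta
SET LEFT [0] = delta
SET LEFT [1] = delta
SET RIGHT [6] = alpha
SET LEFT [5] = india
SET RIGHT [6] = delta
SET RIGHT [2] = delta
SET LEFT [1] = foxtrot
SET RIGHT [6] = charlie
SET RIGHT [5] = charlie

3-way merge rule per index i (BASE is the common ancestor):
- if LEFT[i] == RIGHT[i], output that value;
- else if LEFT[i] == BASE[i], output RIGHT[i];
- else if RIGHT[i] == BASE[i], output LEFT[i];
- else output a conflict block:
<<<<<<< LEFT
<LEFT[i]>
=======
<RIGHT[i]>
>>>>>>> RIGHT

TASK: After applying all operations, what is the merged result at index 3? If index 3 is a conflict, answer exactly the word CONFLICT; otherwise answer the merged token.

Answer: india

Derivation:
Final LEFT:  [delta, foxtrot, echo, india, bravo, india, juliet]
Final RIGHT: [delta, india, delta, india, bravo, charlie, charlie]
i=0: L=delta R=delta -> agree -> delta
i=1: L=foxtrot, R=india=BASE -> take LEFT -> foxtrot
i=2: L=echo=BASE, R=delta -> take RIGHT -> delta
i=3: L=india R=india -> agree -> india
i=4: L=bravo R=bravo -> agree -> bravo
i=5: BASE=bravo L=india R=charlie all differ -> CONFLICT
i=6: L=juliet=BASE, R=charlie -> take RIGHT -> charlie
Index 3 -> india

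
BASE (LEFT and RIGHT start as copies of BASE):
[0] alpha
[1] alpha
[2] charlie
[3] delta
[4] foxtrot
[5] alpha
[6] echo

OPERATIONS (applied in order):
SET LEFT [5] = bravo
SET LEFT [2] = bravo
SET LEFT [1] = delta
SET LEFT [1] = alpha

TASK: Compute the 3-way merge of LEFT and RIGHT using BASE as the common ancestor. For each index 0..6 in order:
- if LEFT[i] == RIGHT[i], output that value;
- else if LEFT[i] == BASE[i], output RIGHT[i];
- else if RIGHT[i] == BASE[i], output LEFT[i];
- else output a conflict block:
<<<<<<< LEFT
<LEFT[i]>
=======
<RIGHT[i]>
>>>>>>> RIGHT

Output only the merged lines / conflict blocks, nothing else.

Answer: alpha
alpha
bravo
delta
foxtrot
bravo
echo

Derivation:
Final LEFT:  [alpha, alpha, bravo, delta, foxtrot, bravo, echo]
Final RIGHT: [alpha, alpha, charlie, delta, foxtrot, alpha, echo]
i=0: L=alpha R=alpha -> agree -> alpha
i=1: L=alpha R=alpha -> agree -> alpha
i=2: L=bravo, R=charlie=BASE -> take LEFT -> bravo
i=3: L=delta R=delta -> agree -> delta
i=4: L=foxtrot R=foxtrot -> agree -> foxtrot
i=5: L=bravo, R=alpha=BASE -> take LEFT -> bravo
i=6: L=echo R=echo -> agree -> echo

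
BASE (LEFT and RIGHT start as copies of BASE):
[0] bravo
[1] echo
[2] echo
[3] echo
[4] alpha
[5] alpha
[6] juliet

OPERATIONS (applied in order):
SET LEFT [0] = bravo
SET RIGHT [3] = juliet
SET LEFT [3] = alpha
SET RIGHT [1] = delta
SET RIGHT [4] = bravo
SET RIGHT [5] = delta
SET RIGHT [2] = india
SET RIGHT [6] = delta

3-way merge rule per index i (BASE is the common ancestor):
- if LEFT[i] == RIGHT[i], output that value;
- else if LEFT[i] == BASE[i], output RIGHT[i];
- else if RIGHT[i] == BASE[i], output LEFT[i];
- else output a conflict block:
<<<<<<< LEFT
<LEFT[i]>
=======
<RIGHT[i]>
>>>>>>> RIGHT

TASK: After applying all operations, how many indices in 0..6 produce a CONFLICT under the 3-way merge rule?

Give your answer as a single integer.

Final LEFT:  [bravo, echo, echo, alpha, alpha, alpha, juliet]
Final RIGHT: [bravo, delta, india, juliet, bravo, delta, delta]
i=0: L=bravo R=bravo -> agree -> bravo
i=1: L=echo=BASE, R=delta -> take RIGHT -> delta
i=2: L=echo=BASE, R=india -> take RIGHT -> india
i=3: BASE=echo L=alpha R=juliet all differ -> CONFLICT
i=4: L=alpha=BASE, R=bravo -> take RIGHT -> bravo
i=5: L=alpha=BASE, R=delta -> take RIGHT -> delta
i=6: L=juliet=BASE, R=delta -> take RIGHT -> delta
Conflict count: 1

Answer: 1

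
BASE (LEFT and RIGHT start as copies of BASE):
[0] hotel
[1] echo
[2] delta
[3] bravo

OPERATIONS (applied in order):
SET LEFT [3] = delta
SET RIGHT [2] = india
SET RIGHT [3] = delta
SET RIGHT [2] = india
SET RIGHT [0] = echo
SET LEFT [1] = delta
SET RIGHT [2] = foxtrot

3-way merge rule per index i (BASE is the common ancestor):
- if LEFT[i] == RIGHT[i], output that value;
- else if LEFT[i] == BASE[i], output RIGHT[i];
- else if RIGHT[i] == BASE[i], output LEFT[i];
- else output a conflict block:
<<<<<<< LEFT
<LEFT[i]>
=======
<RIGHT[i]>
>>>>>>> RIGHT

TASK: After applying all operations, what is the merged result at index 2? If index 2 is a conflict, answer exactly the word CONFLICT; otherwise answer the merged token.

Answer: foxtrot

Derivation:
Final LEFT:  [hotel, delta, delta, delta]
Final RIGHT: [echo, echo, foxtrot, delta]
i=0: L=hotel=BASE, R=echo -> take RIGHT -> echo
i=1: L=delta, R=echo=BASE -> take LEFT -> delta
i=2: L=delta=BASE, R=foxtrot -> take RIGHT -> foxtrot
i=3: L=delta R=delta -> agree -> delta
Index 2 -> foxtrot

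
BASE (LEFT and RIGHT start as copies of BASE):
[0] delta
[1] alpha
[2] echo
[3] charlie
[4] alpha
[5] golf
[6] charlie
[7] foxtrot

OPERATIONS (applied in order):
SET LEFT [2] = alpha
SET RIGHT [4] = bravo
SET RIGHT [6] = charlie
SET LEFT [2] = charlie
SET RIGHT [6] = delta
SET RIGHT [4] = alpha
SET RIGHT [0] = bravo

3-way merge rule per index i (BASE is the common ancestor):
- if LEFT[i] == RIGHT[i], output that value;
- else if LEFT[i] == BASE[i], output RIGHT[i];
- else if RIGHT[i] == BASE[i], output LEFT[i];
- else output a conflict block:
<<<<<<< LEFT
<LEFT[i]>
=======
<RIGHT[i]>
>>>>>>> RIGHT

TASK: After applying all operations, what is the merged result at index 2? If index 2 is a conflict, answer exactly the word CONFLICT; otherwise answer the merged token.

Answer: charlie

Derivation:
Final LEFT:  [delta, alpha, charlie, charlie, alpha, golf, charlie, foxtrot]
Final RIGHT: [bravo, alpha, echo, charlie, alpha, golf, delta, foxtrot]
i=0: L=delta=BASE, R=bravo -> take RIGHT -> bravo
i=1: L=alpha R=alpha -> agree -> alpha
i=2: L=charlie, R=echo=BASE -> take LEFT -> charlie
i=3: L=charlie R=charlie -> agree -> charlie
i=4: L=alpha R=alpha -> agree -> alpha
i=5: L=golf R=golf -> agree -> golf
i=6: L=charlie=BASE, R=delta -> take RIGHT -> delta
i=7: L=foxtrot R=foxtrot -> agree -> foxtrot
Index 2 -> charlie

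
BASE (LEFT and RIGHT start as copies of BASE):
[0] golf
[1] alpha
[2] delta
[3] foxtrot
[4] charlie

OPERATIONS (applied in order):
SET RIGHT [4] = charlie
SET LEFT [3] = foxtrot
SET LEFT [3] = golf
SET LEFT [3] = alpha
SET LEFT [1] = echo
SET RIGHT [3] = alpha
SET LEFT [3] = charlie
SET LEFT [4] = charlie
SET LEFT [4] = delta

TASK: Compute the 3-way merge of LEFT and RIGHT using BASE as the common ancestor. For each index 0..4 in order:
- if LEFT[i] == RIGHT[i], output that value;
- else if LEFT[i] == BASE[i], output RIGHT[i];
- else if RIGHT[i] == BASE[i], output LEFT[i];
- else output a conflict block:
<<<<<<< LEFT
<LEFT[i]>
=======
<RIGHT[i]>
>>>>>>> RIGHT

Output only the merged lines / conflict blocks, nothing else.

Answer: golf
echo
delta
<<<<<<< LEFT
charlie
=======
alpha
>>>>>>> RIGHT
delta

Derivation:
Final LEFT:  [golf, echo, delta, charlie, delta]
Final RIGHT: [golf, alpha, delta, alpha, charlie]
i=0: L=golf R=golf -> agree -> golf
i=1: L=echo, R=alpha=BASE -> take LEFT -> echo
i=2: L=delta R=delta -> agree -> delta
i=3: BASE=foxtrot L=charlie R=alpha all differ -> CONFLICT
i=4: L=delta, R=charlie=BASE -> take LEFT -> delta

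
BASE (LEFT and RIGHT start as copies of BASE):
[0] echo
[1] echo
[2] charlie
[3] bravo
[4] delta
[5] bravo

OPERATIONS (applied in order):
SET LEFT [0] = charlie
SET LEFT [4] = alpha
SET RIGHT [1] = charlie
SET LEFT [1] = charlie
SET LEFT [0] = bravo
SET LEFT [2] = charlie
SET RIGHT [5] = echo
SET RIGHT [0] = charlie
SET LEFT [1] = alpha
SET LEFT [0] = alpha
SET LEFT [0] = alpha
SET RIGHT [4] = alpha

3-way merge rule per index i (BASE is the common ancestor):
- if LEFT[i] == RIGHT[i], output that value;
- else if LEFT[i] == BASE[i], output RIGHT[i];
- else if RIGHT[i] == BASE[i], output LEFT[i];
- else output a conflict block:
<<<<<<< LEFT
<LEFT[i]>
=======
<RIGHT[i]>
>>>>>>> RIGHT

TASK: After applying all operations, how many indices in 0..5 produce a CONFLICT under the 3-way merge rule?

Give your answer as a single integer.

Answer: 2

Derivation:
Final LEFT:  [alpha, alpha, charlie, bravo, alpha, bravo]
Final RIGHT: [charlie, charlie, charlie, bravo, alpha, echo]
i=0: BASE=echo L=alpha R=charlie all differ -> CONFLICT
i=1: BASE=echo L=alpha R=charlie all differ -> CONFLICT
i=2: L=charlie R=charlie -> agree -> charlie
i=3: L=bravo R=bravo -> agree -> bravo
i=4: L=alpha R=alpha -> agree -> alpha
i=5: L=bravo=BASE, R=echo -> take RIGHT -> echo
Conflict count: 2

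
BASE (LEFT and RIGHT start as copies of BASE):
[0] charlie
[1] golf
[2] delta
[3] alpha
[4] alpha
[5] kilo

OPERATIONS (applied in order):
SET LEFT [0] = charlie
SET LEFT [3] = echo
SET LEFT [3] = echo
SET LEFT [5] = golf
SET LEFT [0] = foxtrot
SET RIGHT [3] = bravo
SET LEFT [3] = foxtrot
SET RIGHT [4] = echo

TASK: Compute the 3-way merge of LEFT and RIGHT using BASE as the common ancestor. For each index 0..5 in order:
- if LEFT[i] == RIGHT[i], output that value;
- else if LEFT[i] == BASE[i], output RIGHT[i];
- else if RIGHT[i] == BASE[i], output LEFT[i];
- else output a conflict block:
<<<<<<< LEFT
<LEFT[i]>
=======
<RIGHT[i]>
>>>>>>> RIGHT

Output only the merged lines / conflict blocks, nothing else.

Final LEFT:  [foxtrot, golf, delta, foxtrot, alpha, golf]
Final RIGHT: [charlie, golf, delta, bravo, echo, kilo]
i=0: L=foxtrot, R=charlie=BASE -> take LEFT -> foxtrot
i=1: L=golf R=golf -> agree -> golf
i=2: L=delta R=delta -> agree -> delta
i=3: BASE=alpha L=foxtrot R=bravo all differ -> CONFLICT
i=4: L=alpha=BASE, R=echo -> take RIGHT -> echo
i=5: L=golf, R=kilo=BASE -> take LEFT -> golf

Answer: foxtrot
golf
delta
<<<<<<< LEFT
foxtrot
=======
bravo
>>>>>>> RIGHT
echo
golf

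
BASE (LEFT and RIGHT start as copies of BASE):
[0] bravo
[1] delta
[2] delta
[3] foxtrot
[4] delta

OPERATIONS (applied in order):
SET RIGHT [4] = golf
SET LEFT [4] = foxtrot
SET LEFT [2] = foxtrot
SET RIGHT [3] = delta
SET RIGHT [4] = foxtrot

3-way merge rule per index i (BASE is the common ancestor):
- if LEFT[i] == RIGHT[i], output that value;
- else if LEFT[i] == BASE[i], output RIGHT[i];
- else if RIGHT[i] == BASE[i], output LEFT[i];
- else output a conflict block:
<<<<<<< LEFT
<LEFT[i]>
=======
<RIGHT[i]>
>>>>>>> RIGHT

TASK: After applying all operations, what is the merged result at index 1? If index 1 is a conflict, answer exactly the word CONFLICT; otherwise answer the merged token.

Answer: delta

Derivation:
Final LEFT:  [bravo, delta, foxtrot, foxtrot, foxtrot]
Final RIGHT: [bravo, delta, delta, delta, foxtrot]
i=0: L=bravo R=bravo -> agree -> bravo
i=1: L=delta R=delta -> agree -> delta
i=2: L=foxtrot, R=delta=BASE -> take LEFT -> foxtrot
i=3: L=foxtrot=BASE, R=delta -> take RIGHT -> delta
i=4: L=foxtrot R=foxtrot -> agree -> foxtrot
Index 1 -> delta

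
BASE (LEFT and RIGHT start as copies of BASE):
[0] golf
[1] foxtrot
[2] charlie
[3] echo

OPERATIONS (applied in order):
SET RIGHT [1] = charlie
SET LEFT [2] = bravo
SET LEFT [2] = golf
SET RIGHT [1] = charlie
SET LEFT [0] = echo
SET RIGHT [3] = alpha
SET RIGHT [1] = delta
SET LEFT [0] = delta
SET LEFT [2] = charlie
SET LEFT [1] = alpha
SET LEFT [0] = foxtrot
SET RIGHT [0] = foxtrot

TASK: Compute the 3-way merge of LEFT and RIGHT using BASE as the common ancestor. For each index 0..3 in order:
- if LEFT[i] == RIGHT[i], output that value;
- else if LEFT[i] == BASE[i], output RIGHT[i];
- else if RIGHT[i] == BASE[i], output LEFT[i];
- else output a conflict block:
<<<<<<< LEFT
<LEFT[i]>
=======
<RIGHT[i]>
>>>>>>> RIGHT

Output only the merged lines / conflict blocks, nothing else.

Answer: foxtrot
<<<<<<< LEFT
alpha
=======
delta
>>>>>>> RIGHT
charlie
alpha

Derivation:
Final LEFT:  [foxtrot, alpha, charlie, echo]
Final RIGHT: [foxtrot, delta, charlie, alpha]
i=0: L=foxtrot R=foxtrot -> agree -> foxtrot
i=1: BASE=foxtrot L=alpha R=delta all differ -> CONFLICT
i=2: L=charlie R=charlie -> agree -> charlie
i=3: L=echo=BASE, R=alpha -> take RIGHT -> alpha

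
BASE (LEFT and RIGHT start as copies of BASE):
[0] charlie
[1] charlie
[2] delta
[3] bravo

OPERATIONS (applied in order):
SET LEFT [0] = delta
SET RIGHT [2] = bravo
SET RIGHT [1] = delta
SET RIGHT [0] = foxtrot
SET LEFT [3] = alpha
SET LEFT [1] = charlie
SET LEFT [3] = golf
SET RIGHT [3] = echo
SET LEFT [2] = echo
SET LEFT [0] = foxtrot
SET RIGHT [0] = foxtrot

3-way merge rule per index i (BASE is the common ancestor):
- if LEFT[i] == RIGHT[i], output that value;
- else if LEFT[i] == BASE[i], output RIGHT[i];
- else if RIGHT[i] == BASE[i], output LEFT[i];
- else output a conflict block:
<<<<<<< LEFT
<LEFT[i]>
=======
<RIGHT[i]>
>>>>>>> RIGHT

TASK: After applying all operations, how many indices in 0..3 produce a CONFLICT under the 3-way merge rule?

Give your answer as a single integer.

Answer: 2

Derivation:
Final LEFT:  [foxtrot, charlie, echo, golf]
Final RIGHT: [foxtrot, delta, bravo, echo]
i=0: L=foxtrot R=foxtrot -> agree -> foxtrot
i=1: L=charlie=BASE, R=delta -> take RIGHT -> delta
i=2: BASE=delta L=echo R=bravo all differ -> CONFLICT
i=3: BASE=bravo L=golf R=echo all differ -> CONFLICT
Conflict count: 2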